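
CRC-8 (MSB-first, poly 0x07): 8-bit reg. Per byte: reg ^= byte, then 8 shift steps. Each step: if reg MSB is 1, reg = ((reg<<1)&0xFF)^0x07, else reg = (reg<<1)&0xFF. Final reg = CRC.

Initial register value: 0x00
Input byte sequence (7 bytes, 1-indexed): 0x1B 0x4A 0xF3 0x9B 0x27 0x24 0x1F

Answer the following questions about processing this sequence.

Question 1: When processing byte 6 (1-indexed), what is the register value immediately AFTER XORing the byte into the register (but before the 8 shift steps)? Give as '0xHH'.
Answer: 0xFC

Derivation:
Register before byte 6: 0xD8
Byte 6: 0x24
0xD8 XOR 0x24 = 0xFC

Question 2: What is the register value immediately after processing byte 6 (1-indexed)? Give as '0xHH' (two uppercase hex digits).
Answer: 0xFA

Derivation:
After byte 1 (0x1B): reg=0x41
After byte 2 (0x4A): reg=0x31
After byte 3 (0xF3): reg=0x40
After byte 4 (0x9B): reg=0x0F
After byte 5 (0x27): reg=0xD8
After byte 6 (0x24): reg=0xFA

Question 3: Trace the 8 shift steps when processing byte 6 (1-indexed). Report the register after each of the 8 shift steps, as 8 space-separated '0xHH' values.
After byte 1 (0x1B): reg=0x41
After byte 2 (0x4A): reg=0x31
After byte 3 (0xF3): reg=0x40
After byte 4 (0x9B): reg=0x0F
After byte 5 (0x27): reg=0xD8
Register before byte 6: 0xD8
After XOR with byte 0x24: 0xFC

Answer: 0xFF 0xF9 0xF5 0xED 0xDD 0xBD 0x7D 0xFA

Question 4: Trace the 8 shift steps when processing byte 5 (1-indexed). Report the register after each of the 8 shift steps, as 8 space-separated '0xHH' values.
After byte 1 (0x1B): reg=0x41
After byte 2 (0x4A): reg=0x31
After byte 3 (0xF3): reg=0x40
After byte 4 (0x9B): reg=0x0F
Register before byte 5: 0x0F
After XOR with byte 0x27: 0x28

Answer: 0x50 0xA0 0x47 0x8E 0x1B 0x36 0x6C 0xD8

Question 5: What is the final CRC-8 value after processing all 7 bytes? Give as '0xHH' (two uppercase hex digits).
Answer: 0xB5

Derivation:
After byte 1 (0x1B): reg=0x41
After byte 2 (0x4A): reg=0x31
After byte 3 (0xF3): reg=0x40
After byte 4 (0x9B): reg=0x0F
After byte 5 (0x27): reg=0xD8
After byte 6 (0x24): reg=0xFA
After byte 7 (0x1F): reg=0xB5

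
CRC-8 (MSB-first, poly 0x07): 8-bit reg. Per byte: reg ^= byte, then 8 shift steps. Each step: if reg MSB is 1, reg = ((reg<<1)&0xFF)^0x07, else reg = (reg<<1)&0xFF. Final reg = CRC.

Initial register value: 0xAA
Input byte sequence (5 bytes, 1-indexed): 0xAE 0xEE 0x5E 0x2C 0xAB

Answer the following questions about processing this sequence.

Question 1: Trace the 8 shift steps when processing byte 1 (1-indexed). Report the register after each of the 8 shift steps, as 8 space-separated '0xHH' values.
Register before byte 1: 0xAA
After XOR with byte 0xAE: 0x04

Answer: 0x08 0x10 0x20 0x40 0x80 0x07 0x0E 0x1C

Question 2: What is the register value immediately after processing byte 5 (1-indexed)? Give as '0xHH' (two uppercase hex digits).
Answer: 0x2D

Derivation:
After byte 1 (0xAE): reg=0x1C
After byte 2 (0xEE): reg=0xD0
After byte 3 (0x5E): reg=0xA3
After byte 4 (0x2C): reg=0xA4
After byte 5 (0xAB): reg=0x2D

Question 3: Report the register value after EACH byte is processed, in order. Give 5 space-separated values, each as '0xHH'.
0x1C 0xD0 0xA3 0xA4 0x2D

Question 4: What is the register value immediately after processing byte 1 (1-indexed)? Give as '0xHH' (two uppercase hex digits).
After byte 1 (0xAE): reg=0x1C

Answer: 0x1C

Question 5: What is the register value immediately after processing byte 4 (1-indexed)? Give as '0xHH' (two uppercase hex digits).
After byte 1 (0xAE): reg=0x1C
After byte 2 (0xEE): reg=0xD0
After byte 3 (0x5E): reg=0xA3
After byte 4 (0x2C): reg=0xA4

Answer: 0xA4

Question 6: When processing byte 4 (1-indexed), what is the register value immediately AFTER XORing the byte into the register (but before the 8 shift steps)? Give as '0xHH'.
Register before byte 4: 0xA3
Byte 4: 0x2C
0xA3 XOR 0x2C = 0x8F

Answer: 0x8F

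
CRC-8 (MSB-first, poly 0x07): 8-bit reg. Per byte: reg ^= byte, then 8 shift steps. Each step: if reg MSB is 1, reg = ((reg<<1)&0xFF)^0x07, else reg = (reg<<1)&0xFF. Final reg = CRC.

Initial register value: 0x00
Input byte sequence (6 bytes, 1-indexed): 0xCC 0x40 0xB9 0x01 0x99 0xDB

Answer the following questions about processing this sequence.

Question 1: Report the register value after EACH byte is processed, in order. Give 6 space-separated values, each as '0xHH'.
0x6A 0xD6 0x0A 0x31 0x51 0xBF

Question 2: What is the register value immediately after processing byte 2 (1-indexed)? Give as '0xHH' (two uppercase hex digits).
Answer: 0xD6

Derivation:
After byte 1 (0xCC): reg=0x6A
After byte 2 (0x40): reg=0xD6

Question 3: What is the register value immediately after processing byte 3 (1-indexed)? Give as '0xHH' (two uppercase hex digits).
Answer: 0x0A

Derivation:
After byte 1 (0xCC): reg=0x6A
After byte 2 (0x40): reg=0xD6
After byte 3 (0xB9): reg=0x0A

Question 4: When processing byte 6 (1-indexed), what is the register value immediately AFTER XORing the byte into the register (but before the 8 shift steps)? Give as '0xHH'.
Register before byte 6: 0x51
Byte 6: 0xDB
0x51 XOR 0xDB = 0x8A

Answer: 0x8A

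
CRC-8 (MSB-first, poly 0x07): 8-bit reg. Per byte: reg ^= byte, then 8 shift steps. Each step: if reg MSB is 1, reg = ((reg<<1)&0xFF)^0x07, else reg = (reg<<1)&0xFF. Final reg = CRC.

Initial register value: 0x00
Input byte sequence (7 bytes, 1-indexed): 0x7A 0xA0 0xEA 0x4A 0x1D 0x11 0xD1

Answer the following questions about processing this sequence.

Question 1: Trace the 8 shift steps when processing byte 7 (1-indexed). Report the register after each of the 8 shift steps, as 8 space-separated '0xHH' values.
Answer: 0xBF 0x79 0xF2 0xE3 0xC1 0x85 0x0D 0x1A

Derivation:
After byte 1 (0x7A): reg=0x61
After byte 2 (0xA0): reg=0x49
After byte 3 (0xEA): reg=0x60
After byte 4 (0x4A): reg=0xD6
After byte 5 (0x1D): reg=0x7F
After byte 6 (0x11): reg=0x0D
Register before byte 7: 0x0D
After XOR with byte 0xD1: 0xDC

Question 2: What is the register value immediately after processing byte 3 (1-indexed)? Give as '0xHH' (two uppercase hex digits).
After byte 1 (0x7A): reg=0x61
After byte 2 (0xA0): reg=0x49
After byte 3 (0xEA): reg=0x60

Answer: 0x60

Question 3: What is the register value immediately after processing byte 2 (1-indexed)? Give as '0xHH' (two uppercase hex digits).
After byte 1 (0x7A): reg=0x61
After byte 2 (0xA0): reg=0x49

Answer: 0x49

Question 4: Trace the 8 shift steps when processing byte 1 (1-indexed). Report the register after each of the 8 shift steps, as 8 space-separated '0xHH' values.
Answer: 0xF4 0xEF 0xD9 0xB5 0x6D 0xDA 0xB3 0x61

Derivation:
Register before byte 1: 0x00
After XOR with byte 0x7A: 0x7A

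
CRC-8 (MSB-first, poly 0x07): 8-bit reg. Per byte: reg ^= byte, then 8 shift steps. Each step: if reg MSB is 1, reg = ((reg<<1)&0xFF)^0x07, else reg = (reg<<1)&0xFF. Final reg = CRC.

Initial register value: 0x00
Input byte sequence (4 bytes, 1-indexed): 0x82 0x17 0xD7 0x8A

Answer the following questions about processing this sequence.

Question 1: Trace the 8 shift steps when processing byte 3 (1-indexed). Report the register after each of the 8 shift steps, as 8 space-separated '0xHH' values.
Answer: 0x5C 0xB8 0x77 0xEE 0xDB 0xB1 0x65 0xCA

Derivation:
After byte 1 (0x82): reg=0x87
After byte 2 (0x17): reg=0xF9
Register before byte 3: 0xF9
After XOR with byte 0xD7: 0x2E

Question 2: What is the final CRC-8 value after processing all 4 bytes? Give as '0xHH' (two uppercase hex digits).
After byte 1 (0x82): reg=0x87
After byte 2 (0x17): reg=0xF9
After byte 3 (0xD7): reg=0xCA
After byte 4 (0x8A): reg=0xC7

Answer: 0xC7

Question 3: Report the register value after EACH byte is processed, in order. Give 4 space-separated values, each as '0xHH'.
0x87 0xF9 0xCA 0xC7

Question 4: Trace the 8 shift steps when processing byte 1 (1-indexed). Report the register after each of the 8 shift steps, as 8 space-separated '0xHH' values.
Answer: 0x03 0x06 0x0C 0x18 0x30 0x60 0xC0 0x87

Derivation:
Register before byte 1: 0x00
After XOR with byte 0x82: 0x82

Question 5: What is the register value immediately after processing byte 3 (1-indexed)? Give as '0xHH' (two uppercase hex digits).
Answer: 0xCA

Derivation:
After byte 1 (0x82): reg=0x87
After byte 2 (0x17): reg=0xF9
After byte 3 (0xD7): reg=0xCA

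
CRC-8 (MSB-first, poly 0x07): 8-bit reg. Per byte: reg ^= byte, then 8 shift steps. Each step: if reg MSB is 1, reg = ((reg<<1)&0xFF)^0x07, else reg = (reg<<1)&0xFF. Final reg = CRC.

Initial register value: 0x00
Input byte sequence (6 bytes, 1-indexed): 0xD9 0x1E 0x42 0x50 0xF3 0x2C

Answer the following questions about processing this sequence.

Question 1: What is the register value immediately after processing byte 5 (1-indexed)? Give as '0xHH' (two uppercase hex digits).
After byte 1 (0xD9): reg=0x01
After byte 2 (0x1E): reg=0x5D
After byte 3 (0x42): reg=0x5D
After byte 4 (0x50): reg=0x23
After byte 5 (0xF3): reg=0x3E

Answer: 0x3E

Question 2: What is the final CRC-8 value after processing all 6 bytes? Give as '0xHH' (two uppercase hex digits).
Answer: 0x7E

Derivation:
After byte 1 (0xD9): reg=0x01
After byte 2 (0x1E): reg=0x5D
After byte 3 (0x42): reg=0x5D
After byte 4 (0x50): reg=0x23
After byte 5 (0xF3): reg=0x3E
After byte 6 (0x2C): reg=0x7E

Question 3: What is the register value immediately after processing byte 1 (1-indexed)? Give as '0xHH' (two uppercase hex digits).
After byte 1 (0xD9): reg=0x01

Answer: 0x01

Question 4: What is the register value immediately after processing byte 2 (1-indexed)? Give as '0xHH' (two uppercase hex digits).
After byte 1 (0xD9): reg=0x01
After byte 2 (0x1E): reg=0x5D

Answer: 0x5D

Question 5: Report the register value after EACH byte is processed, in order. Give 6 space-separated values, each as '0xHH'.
0x01 0x5D 0x5D 0x23 0x3E 0x7E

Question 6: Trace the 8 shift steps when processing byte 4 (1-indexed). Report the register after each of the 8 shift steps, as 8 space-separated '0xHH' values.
Answer: 0x1A 0x34 0x68 0xD0 0xA7 0x49 0x92 0x23

Derivation:
After byte 1 (0xD9): reg=0x01
After byte 2 (0x1E): reg=0x5D
After byte 3 (0x42): reg=0x5D
Register before byte 4: 0x5D
After XOR with byte 0x50: 0x0D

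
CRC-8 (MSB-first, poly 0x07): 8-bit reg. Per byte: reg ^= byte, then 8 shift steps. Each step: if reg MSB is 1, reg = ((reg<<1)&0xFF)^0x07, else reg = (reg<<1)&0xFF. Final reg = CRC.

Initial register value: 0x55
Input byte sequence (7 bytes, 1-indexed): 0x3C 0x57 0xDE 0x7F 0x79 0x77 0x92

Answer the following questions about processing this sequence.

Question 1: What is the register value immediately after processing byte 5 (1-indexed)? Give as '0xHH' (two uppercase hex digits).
After byte 1 (0x3C): reg=0x18
After byte 2 (0x57): reg=0xEA
After byte 3 (0xDE): reg=0x8C
After byte 4 (0x7F): reg=0xD7
After byte 5 (0x79): reg=0x43

Answer: 0x43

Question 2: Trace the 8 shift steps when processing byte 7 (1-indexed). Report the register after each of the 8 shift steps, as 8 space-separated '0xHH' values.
After byte 1 (0x3C): reg=0x18
After byte 2 (0x57): reg=0xEA
After byte 3 (0xDE): reg=0x8C
After byte 4 (0x7F): reg=0xD7
After byte 5 (0x79): reg=0x43
After byte 6 (0x77): reg=0x8C
Register before byte 7: 0x8C
After XOR with byte 0x92: 0x1E

Answer: 0x3C 0x78 0xF0 0xE7 0xC9 0x95 0x2D 0x5A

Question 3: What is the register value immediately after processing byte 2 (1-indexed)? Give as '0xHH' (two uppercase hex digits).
Answer: 0xEA

Derivation:
After byte 1 (0x3C): reg=0x18
After byte 2 (0x57): reg=0xEA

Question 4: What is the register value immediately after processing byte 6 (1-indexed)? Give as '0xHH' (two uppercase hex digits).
Answer: 0x8C

Derivation:
After byte 1 (0x3C): reg=0x18
After byte 2 (0x57): reg=0xEA
After byte 3 (0xDE): reg=0x8C
After byte 4 (0x7F): reg=0xD7
After byte 5 (0x79): reg=0x43
After byte 6 (0x77): reg=0x8C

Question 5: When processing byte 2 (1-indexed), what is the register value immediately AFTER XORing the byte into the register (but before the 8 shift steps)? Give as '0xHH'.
Answer: 0x4F

Derivation:
Register before byte 2: 0x18
Byte 2: 0x57
0x18 XOR 0x57 = 0x4F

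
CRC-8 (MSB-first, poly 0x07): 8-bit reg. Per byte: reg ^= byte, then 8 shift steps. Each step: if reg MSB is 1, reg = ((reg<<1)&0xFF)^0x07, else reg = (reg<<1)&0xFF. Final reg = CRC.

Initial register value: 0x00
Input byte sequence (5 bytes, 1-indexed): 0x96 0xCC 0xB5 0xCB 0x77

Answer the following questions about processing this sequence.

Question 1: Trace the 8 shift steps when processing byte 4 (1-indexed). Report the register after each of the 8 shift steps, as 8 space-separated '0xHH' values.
After byte 1 (0x96): reg=0xEB
After byte 2 (0xCC): reg=0xF5
After byte 3 (0xB5): reg=0xC7
Register before byte 4: 0xC7
After XOR with byte 0xCB: 0x0C

Answer: 0x18 0x30 0x60 0xC0 0x87 0x09 0x12 0x24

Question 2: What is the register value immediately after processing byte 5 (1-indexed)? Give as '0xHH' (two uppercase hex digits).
Answer: 0xBE

Derivation:
After byte 1 (0x96): reg=0xEB
After byte 2 (0xCC): reg=0xF5
After byte 3 (0xB5): reg=0xC7
After byte 4 (0xCB): reg=0x24
After byte 5 (0x77): reg=0xBE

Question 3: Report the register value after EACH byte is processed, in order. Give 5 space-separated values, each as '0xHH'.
0xEB 0xF5 0xC7 0x24 0xBE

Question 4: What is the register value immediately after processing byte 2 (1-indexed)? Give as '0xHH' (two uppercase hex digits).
Answer: 0xF5

Derivation:
After byte 1 (0x96): reg=0xEB
After byte 2 (0xCC): reg=0xF5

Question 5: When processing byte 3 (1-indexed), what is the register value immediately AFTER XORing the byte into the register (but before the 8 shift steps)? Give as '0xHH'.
Register before byte 3: 0xF5
Byte 3: 0xB5
0xF5 XOR 0xB5 = 0x40

Answer: 0x40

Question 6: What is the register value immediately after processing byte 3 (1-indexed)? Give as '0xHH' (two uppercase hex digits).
Answer: 0xC7

Derivation:
After byte 1 (0x96): reg=0xEB
After byte 2 (0xCC): reg=0xF5
After byte 3 (0xB5): reg=0xC7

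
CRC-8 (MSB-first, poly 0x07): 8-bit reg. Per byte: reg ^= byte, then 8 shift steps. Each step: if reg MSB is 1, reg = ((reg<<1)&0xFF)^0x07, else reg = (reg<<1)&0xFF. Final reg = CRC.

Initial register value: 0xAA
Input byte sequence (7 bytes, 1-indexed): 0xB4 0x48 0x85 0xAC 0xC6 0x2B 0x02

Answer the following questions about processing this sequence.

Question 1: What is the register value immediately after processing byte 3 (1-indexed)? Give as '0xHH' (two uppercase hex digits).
After byte 1 (0xB4): reg=0x5A
After byte 2 (0x48): reg=0x7E
After byte 3 (0x85): reg=0xEF

Answer: 0xEF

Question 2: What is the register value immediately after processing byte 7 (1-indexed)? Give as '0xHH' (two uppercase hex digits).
Answer: 0x66

Derivation:
After byte 1 (0xB4): reg=0x5A
After byte 2 (0x48): reg=0x7E
After byte 3 (0x85): reg=0xEF
After byte 4 (0xAC): reg=0xCE
After byte 5 (0xC6): reg=0x38
After byte 6 (0x2B): reg=0x79
After byte 7 (0x02): reg=0x66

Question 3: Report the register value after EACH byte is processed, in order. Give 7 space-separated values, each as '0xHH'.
0x5A 0x7E 0xEF 0xCE 0x38 0x79 0x66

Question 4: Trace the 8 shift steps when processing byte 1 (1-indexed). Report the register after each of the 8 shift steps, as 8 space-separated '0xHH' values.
Answer: 0x3C 0x78 0xF0 0xE7 0xC9 0x95 0x2D 0x5A

Derivation:
Register before byte 1: 0xAA
After XOR with byte 0xB4: 0x1E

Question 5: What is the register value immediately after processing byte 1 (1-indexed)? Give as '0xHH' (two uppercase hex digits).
After byte 1 (0xB4): reg=0x5A

Answer: 0x5A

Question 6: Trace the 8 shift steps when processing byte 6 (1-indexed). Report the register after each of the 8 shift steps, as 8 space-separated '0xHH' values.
Answer: 0x26 0x4C 0x98 0x37 0x6E 0xDC 0xBF 0x79

Derivation:
After byte 1 (0xB4): reg=0x5A
After byte 2 (0x48): reg=0x7E
After byte 3 (0x85): reg=0xEF
After byte 4 (0xAC): reg=0xCE
After byte 5 (0xC6): reg=0x38
Register before byte 6: 0x38
After XOR with byte 0x2B: 0x13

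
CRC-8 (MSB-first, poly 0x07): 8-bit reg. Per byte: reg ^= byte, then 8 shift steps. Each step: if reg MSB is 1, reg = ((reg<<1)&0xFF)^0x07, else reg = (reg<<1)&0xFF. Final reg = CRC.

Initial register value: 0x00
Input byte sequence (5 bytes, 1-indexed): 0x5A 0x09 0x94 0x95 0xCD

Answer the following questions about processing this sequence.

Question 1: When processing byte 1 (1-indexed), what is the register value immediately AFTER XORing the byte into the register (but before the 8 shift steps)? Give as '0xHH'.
Answer: 0x5A

Derivation:
Register before byte 1: 0x00
Byte 1: 0x5A
0x00 XOR 0x5A = 0x5A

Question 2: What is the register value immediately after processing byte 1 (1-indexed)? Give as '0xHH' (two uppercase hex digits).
After byte 1 (0x5A): reg=0x81

Answer: 0x81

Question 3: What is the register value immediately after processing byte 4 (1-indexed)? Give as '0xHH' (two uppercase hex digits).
After byte 1 (0x5A): reg=0x81
After byte 2 (0x09): reg=0xB1
After byte 3 (0x94): reg=0xFB
After byte 4 (0x95): reg=0x0D

Answer: 0x0D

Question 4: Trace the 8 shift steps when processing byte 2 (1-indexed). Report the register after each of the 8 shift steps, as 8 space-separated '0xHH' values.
After byte 1 (0x5A): reg=0x81
Register before byte 2: 0x81
After XOR with byte 0x09: 0x88

Answer: 0x17 0x2E 0x5C 0xB8 0x77 0xEE 0xDB 0xB1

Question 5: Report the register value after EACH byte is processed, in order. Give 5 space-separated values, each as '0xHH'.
0x81 0xB1 0xFB 0x0D 0x4E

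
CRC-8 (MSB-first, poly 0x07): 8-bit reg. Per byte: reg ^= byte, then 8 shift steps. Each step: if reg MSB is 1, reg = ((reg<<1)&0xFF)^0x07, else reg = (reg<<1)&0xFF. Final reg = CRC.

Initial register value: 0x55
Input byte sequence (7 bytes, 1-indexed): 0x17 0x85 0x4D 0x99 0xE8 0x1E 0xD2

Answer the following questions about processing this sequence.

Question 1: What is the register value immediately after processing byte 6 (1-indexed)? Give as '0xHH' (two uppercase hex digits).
After byte 1 (0x17): reg=0xC9
After byte 2 (0x85): reg=0xE3
After byte 3 (0x4D): reg=0x43
After byte 4 (0x99): reg=0x08
After byte 5 (0xE8): reg=0xAE
After byte 6 (0x1E): reg=0x19

Answer: 0x19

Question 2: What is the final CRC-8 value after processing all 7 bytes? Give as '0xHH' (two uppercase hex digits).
Answer: 0x7F

Derivation:
After byte 1 (0x17): reg=0xC9
After byte 2 (0x85): reg=0xE3
After byte 3 (0x4D): reg=0x43
After byte 4 (0x99): reg=0x08
After byte 5 (0xE8): reg=0xAE
After byte 6 (0x1E): reg=0x19
After byte 7 (0xD2): reg=0x7F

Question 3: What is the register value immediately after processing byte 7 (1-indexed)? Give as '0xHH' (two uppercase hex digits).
After byte 1 (0x17): reg=0xC9
After byte 2 (0x85): reg=0xE3
After byte 3 (0x4D): reg=0x43
After byte 4 (0x99): reg=0x08
After byte 5 (0xE8): reg=0xAE
After byte 6 (0x1E): reg=0x19
After byte 7 (0xD2): reg=0x7F

Answer: 0x7F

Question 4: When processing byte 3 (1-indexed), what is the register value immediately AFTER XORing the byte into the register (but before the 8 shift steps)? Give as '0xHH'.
Register before byte 3: 0xE3
Byte 3: 0x4D
0xE3 XOR 0x4D = 0xAE

Answer: 0xAE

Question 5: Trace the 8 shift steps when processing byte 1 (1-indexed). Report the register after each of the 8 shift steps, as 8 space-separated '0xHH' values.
Answer: 0x84 0x0F 0x1E 0x3C 0x78 0xF0 0xE7 0xC9

Derivation:
Register before byte 1: 0x55
After XOR with byte 0x17: 0x42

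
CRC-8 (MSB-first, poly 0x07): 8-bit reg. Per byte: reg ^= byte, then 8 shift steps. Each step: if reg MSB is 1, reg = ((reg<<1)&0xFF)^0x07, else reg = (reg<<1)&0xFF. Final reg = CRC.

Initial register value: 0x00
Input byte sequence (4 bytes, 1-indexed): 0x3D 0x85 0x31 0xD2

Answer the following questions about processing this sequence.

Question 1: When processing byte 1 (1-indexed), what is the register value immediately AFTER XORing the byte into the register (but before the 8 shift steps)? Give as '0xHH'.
Answer: 0x3D

Derivation:
Register before byte 1: 0x00
Byte 1: 0x3D
0x00 XOR 0x3D = 0x3D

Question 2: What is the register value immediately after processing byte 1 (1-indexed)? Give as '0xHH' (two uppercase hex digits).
After byte 1 (0x3D): reg=0xB3

Answer: 0xB3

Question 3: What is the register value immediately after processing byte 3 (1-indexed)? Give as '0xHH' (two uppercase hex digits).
After byte 1 (0x3D): reg=0xB3
After byte 2 (0x85): reg=0x82
After byte 3 (0x31): reg=0x10

Answer: 0x10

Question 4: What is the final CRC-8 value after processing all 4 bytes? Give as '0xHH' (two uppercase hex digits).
After byte 1 (0x3D): reg=0xB3
After byte 2 (0x85): reg=0x82
After byte 3 (0x31): reg=0x10
After byte 4 (0xD2): reg=0x40

Answer: 0x40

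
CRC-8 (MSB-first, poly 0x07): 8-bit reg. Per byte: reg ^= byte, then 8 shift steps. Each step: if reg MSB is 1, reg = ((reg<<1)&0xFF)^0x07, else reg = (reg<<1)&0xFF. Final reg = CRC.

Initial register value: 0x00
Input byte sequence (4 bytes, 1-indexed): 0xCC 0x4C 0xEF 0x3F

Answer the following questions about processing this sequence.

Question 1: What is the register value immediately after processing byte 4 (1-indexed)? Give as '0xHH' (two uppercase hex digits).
After byte 1 (0xCC): reg=0x6A
After byte 2 (0x4C): reg=0xF2
After byte 3 (0xEF): reg=0x53
After byte 4 (0x3F): reg=0x03

Answer: 0x03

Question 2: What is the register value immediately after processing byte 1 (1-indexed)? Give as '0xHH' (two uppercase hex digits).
After byte 1 (0xCC): reg=0x6A

Answer: 0x6A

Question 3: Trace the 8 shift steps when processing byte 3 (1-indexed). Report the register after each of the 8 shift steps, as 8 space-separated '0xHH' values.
After byte 1 (0xCC): reg=0x6A
After byte 2 (0x4C): reg=0xF2
Register before byte 3: 0xF2
After XOR with byte 0xEF: 0x1D

Answer: 0x3A 0x74 0xE8 0xD7 0xA9 0x55 0xAA 0x53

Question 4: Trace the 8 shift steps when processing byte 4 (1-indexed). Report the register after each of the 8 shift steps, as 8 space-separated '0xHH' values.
After byte 1 (0xCC): reg=0x6A
After byte 2 (0x4C): reg=0xF2
After byte 3 (0xEF): reg=0x53
Register before byte 4: 0x53
After XOR with byte 0x3F: 0x6C

Answer: 0xD8 0xB7 0x69 0xD2 0xA3 0x41 0x82 0x03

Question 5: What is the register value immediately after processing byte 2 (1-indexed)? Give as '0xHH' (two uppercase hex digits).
After byte 1 (0xCC): reg=0x6A
After byte 2 (0x4C): reg=0xF2

Answer: 0xF2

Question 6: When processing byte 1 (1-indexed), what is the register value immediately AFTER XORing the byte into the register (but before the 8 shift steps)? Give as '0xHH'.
Register before byte 1: 0x00
Byte 1: 0xCC
0x00 XOR 0xCC = 0xCC

Answer: 0xCC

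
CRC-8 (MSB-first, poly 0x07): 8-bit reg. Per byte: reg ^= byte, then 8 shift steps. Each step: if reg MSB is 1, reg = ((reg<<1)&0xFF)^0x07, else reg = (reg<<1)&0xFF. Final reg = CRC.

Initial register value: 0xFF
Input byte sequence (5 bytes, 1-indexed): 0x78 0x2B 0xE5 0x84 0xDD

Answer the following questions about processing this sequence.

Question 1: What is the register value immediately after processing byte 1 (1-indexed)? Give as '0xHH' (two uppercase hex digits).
Answer: 0x9C

Derivation:
After byte 1 (0x78): reg=0x9C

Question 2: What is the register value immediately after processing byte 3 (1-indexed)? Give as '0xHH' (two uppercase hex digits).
Answer: 0x91

Derivation:
After byte 1 (0x78): reg=0x9C
After byte 2 (0x2B): reg=0x0C
After byte 3 (0xE5): reg=0x91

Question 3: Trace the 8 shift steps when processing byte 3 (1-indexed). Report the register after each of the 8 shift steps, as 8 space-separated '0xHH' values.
After byte 1 (0x78): reg=0x9C
After byte 2 (0x2B): reg=0x0C
Register before byte 3: 0x0C
After XOR with byte 0xE5: 0xE9

Answer: 0xD5 0xAD 0x5D 0xBA 0x73 0xE6 0xCB 0x91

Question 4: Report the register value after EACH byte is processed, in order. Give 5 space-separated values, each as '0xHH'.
0x9C 0x0C 0x91 0x6B 0x0B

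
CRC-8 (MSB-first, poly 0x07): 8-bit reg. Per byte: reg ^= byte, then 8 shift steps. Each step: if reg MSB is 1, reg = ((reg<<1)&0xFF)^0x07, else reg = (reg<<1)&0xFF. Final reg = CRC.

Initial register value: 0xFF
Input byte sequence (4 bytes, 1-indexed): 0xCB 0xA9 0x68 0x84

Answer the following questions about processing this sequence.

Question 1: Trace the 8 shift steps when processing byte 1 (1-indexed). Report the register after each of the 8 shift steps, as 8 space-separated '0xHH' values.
Register before byte 1: 0xFF
After XOR with byte 0xCB: 0x34

Answer: 0x68 0xD0 0xA7 0x49 0x92 0x23 0x46 0x8C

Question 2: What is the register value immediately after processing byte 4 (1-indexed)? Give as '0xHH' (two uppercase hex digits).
After byte 1 (0xCB): reg=0x8C
After byte 2 (0xA9): reg=0xFB
After byte 3 (0x68): reg=0xF0
After byte 4 (0x84): reg=0x4B

Answer: 0x4B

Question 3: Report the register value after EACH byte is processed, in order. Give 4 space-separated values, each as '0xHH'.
0x8C 0xFB 0xF0 0x4B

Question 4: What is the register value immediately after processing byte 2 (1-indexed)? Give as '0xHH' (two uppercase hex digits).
Answer: 0xFB

Derivation:
After byte 1 (0xCB): reg=0x8C
After byte 2 (0xA9): reg=0xFB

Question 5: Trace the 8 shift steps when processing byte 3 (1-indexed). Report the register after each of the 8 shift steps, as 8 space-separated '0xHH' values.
Answer: 0x21 0x42 0x84 0x0F 0x1E 0x3C 0x78 0xF0

Derivation:
After byte 1 (0xCB): reg=0x8C
After byte 2 (0xA9): reg=0xFB
Register before byte 3: 0xFB
After XOR with byte 0x68: 0x93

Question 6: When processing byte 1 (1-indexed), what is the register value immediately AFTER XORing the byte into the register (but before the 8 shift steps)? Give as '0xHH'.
Register before byte 1: 0xFF
Byte 1: 0xCB
0xFF XOR 0xCB = 0x34

Answer: 0x34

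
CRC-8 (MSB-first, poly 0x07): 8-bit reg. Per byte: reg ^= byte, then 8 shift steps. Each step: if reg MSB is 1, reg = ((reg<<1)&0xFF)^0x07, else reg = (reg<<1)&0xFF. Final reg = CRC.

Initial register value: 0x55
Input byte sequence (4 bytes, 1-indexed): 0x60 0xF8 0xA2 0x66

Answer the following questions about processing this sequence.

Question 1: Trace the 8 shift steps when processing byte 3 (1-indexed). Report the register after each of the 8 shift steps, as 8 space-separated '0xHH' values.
Answer: 0xFF 0xF9 0xF5 0xED 0xDD 0xBD 0x7D 0xFA

Derivation:
After byte 1 (0x60): reg=0x8B
After byte 2 (0xF8): reg=0x5E
Register before byte 3: 0x5E
After XOR with byte 0xA2: 0xFC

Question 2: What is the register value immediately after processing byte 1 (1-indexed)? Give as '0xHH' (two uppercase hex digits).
After byte 1 (0x60): reg=0x8B

Answer: 0x8B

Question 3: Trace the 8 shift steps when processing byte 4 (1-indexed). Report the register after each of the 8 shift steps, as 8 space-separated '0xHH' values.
Answer: 0x3F 0x7E 0xFC 0xFF 0xF9 0xF5 0xED 0xDD

Derivation:
After byte 1 (0x60): reg=0x8B
After byte 2 (0xF8): reg=0x5E
After byte 3 (0xA2): reg=0xFA
Register before byte 4: 0xFA
After XOR with byte 0x66: 0x9C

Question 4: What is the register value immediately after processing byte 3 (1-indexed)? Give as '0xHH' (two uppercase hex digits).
Answer: 0xFA

Derivation:
After byte 1 (0x60): reg=0x8B
After byte 2 (0xF8): reg=0x5E
After byte 3 (0xA2): reg=0xFA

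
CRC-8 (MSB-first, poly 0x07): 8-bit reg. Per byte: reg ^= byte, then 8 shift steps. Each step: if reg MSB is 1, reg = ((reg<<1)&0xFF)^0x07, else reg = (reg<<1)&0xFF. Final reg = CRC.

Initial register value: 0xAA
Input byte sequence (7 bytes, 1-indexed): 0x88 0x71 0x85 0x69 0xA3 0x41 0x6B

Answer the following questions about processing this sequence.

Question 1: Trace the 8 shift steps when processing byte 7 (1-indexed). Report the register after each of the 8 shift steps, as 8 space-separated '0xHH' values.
Answer: 0x35 0x6A 0xD4 0xAF 0x59 0xB2 0x63 0xC6

Derivation:
After byte 1 (0x88): reg=0xEE
After byte 2 (0x71): reg=0xD4
After byte 3 (0x85): reg=0xB0
After byte 4 (0x69): reg=0x01
After byte 5 (0xA3): reg=0x67
After byte 6 (0x41): reg=0xF2
Register before byte 7: 0xF2
After XOR with byte 0x6B: 0x99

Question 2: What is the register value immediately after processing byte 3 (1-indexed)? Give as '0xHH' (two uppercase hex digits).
Answer: 0xB0

Derivation:
After byte 1 (0x88): reg=0xEE
After byte 2 (0x71): reg=0xD4
After byte 3 (0x85): reg=0xB0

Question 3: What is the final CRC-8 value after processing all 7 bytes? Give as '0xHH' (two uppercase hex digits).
After byte 1 (0x88): reg=0xEE
After byte 2 (0x71): reg=0xD4
After byte 3 (0x85): reg=0xB0
After byte 4 (0x69): reg=0x01
After byte 5 (0xA3): reg=0x67
After byte 6 (0x41): reg=0xF2
After byte 7 (0x6B): reg=0xC6

Answer: 0xC6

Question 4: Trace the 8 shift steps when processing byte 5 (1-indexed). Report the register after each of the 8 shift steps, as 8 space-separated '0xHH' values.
Answer: 0x43 0x86 0x0B 0x16 0x2C 0x58 0xB0 0x67

Derivation:
After byte 1 (0x88): reg=0xEE
After byte 2 (0x71): reg=0xD4
After byte 3 (0x85): reg=0xB0
After byte 4 (0x69): reg=0x01
Register before byte 5: 0x01
After XOR with byte 0xA3: 0xA2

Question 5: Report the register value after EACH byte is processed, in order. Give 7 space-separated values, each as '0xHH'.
0xEE 0xD4 0xB0 0x01 0x67 0xF2 0xC6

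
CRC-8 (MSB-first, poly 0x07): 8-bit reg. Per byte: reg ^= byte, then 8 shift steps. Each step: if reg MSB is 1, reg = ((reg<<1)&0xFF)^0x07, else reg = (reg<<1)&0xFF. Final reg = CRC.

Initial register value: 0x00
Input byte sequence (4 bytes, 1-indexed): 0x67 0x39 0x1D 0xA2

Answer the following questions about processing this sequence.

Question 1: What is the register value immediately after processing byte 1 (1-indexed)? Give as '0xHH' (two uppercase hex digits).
After byte 1 (0x67): reg=0x32

Answer: 0x32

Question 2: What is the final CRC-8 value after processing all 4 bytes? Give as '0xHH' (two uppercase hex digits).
Answer: 0x35

Derivation:
After byte 1 (0x67): reg=0x32
After byte 2 (0x39): reg=0x31
After byte 3 (0x1D): reg=0xC4
After byte 4 (0xA2): reg=0x35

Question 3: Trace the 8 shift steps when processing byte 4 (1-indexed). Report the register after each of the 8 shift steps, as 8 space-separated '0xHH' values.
After byte 1 (0x67): reg=0x32
After byte 2 (0x39): reg=0x31
After byte 3 (0x1D): reg=0xC4
Register before byte 4: 0xC4
After XOR with byte 0xA2: 0x66

Answer: 0xCC 0x9F 0x39 0x72 0xE4 0xCF 0x99 0x35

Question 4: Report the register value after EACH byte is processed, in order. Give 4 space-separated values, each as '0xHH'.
0x32 0x31 0xC4 0x35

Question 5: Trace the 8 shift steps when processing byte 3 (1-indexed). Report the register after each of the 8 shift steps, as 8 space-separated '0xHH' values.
After byte 1 (0x67): reg=0x32
After byte 2 (0x39): reg=0x31
Register before byte 3: 0x31
After XOR with byte 0x1D: 0x2C

Answer: 0x58 0xB0 0x67 0xCE 0x9B 0x31 0x62 0xC4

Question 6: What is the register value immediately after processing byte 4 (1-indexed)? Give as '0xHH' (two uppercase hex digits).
After byte 1 (0x67): reg=0x32
After byte 2 (0x39): reg=0x31
After byte 3 (0x1D): reg=0xC4
After byte 4 (0xA2): reg=0x35

Answer: 0x35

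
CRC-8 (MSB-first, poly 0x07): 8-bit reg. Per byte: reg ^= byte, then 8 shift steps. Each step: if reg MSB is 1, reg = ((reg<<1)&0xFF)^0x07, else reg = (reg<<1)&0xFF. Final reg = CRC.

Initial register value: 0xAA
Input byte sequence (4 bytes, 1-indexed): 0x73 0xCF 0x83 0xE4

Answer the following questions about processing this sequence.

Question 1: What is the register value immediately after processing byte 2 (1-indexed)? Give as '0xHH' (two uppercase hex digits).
Answer: 0x64

Derivation:
After byte 1 (0x73): reg=0x01
After byte 2 (0xCF): reg=0x64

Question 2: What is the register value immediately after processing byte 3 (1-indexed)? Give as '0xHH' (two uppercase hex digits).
After byte 1 (0x73): reg=0x01
After byte 2 (0xCF): reg=0x64
After byte 3 (0x83): reg=0xBB

Answer: 0xBB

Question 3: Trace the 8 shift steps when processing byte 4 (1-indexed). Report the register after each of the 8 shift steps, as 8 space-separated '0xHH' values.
After byte 1 (0x73): reg=0x01
After byte 2 (0xCF): reg=0x64
After byte 3 (0x83): reg=0xBB
Register before byte 4: 0xBB
After XOR with byte 0xE4: 0x5F

Answer: 0xBE 0x7B 0xF6 0xEB 0xD1 0xA5 0x4D 0x9A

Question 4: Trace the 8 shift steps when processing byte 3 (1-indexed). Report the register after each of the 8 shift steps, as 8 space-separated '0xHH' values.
After byte 1 (0x73): reg=0x01
After byte 2 (0xCF): reg=0x64
Register before byte 3: 0x64
After XOR with byte 0x83: 0xE7

Answer: 0xC9 0x95 0x2D 0x5A 0xB4 0x6F 0xDE 0xBB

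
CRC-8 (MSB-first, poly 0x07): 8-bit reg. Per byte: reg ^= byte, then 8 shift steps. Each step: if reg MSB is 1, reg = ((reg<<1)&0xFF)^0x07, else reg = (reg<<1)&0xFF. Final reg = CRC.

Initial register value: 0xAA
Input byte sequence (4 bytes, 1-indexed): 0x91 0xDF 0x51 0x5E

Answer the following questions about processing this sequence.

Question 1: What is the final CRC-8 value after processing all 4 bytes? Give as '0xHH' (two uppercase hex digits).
Answer: 0xCF

Derivation:
After byte 1 (0x91): reg=0xA1
After byte 2 (0xDF): reg=0x7D
After byte 3 (0x51): reg=0xC4
After byte 4 (0x5E): reg=0xCF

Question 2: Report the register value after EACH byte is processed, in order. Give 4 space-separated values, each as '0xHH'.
0xA1 0x7D 0xC4 0xCF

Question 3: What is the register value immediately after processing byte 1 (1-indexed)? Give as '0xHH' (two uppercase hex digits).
After byte 1 (0x91): reg=0xA1

Answer: 0xA1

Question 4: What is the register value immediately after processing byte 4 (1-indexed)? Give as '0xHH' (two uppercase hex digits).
After byte 1 (0x91): reg=0xA1
After byte 2 (0xDF): reg=0x7D
After byte 3 (0x51): reg=0xC4
After byte 4 (0x5E): reg=0xCF

Answer: 0xCF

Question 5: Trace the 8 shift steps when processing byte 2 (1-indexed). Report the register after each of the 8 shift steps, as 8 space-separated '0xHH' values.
Answer: 0xFC 0xFF 0xF9 0xF5 0xED 0xDD 0xBD 0x7D

Derivation:
After byte 1 (0x91): reg=0xA1
Register before byte 2: 0xA1
After XOR with byte 0xDF: 0x7E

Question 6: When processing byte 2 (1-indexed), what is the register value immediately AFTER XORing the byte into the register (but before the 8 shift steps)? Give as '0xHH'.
Register before byte 2: 0xA1
Byte 2: 0xDF
0xA1 XOR 0xDF = 0x7E

Answer: 0x7E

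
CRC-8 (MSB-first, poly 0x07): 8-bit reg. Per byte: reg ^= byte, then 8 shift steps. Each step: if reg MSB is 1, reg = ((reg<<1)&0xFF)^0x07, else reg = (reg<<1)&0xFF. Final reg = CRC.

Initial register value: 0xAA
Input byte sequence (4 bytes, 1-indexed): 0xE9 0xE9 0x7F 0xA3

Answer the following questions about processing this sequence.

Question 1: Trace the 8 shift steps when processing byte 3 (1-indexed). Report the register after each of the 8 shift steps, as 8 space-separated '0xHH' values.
Answer: 0x13 0x26 0x4C 0x98 0x37 0x6E 0xDC 0xBF

Derivation:
After byte 1 (0xE9): reg=0xCE
After byte 2 (0xE9): reg=0xF5
Register before byte 3: 0xF5
After XOR with byte 0x7F: 0x8A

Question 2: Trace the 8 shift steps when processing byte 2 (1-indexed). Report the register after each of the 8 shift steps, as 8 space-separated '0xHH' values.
Answer: 0x4E 0x9C 0x3F 0x7E 0xFC 0xFF 0xF9 0xF5

Derivation:
After byte 1 (0xE9): reg=0xCE
Register before byte 2: 0xCE
After XOR with byte 0xE9: 0x27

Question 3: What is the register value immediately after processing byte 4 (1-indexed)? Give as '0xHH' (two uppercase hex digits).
After byte 1 (0xE9): reg=0xCE
After byte 2 (0xE9): reg=0xF5
After byte 3 (0x7F): reg=0xBF
After byte 4 (0xA3): reg=0x54

Answer: 0x54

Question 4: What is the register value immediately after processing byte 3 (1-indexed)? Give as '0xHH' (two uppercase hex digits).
Answer: 0xBF

Derivation:
After byte 1 (0xE9): reg=0xCE
After byte 2 (0xE9): reg=0xF5
After byte 3 (0x7F): reg=0xBF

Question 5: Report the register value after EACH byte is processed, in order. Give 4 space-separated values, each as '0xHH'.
0xCE 0xF5 0xBF 0x54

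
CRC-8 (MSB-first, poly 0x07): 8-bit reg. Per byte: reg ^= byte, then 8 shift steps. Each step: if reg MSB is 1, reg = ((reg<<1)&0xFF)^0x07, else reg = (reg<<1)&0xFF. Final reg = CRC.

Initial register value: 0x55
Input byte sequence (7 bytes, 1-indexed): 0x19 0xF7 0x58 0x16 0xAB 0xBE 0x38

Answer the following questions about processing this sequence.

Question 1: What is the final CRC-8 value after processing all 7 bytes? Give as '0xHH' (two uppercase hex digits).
Answer: 0x5F

Derivation:
After byte 1 (0x19): reg=0xE3
After byte 2 (0xF7): reg=0x6C
After byte 3 (0x58): reg=0x8C
After byte 4 (0x16): reg=0xCF
After byte 5 (0xAB): reg=0x3B
After byte 6 (0xBE): reg=0x92
After byte 7 (0x38): reg=0x5F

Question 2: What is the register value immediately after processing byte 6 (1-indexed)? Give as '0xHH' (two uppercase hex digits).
After byte 1 (0x19): reg=0xE3
After byte 2 (0xF7): reg=0x6C
After byte 3 (0x58): reg=0x8C
After byte 4 (0x16): reg=0xCF
After byte 5 (0xAB): reg=0x3B
After byte 6 (0xBE): reg=0x92

Answer: 0x92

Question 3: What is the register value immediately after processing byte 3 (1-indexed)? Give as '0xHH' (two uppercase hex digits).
After byte 1 (0x19): reg=0xE3
After byte 2 (0xF7): reg=0x6C
After byte 3 (0x58): reg=0x8C

Answer: 0x8C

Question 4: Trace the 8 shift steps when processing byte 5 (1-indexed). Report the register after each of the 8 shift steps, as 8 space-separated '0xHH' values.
Answer: 0xC8 0x97 0x29 0x52 0xA4 0x4F 0x9E 0x3B

Derivation:
After byte 1 (0x19): reg=0xE3
After byte 2 (0xF7): reg=0x6C
After byte 3 (0x58): reg=0x8C
After byte 4 (0x16): reg=0xCF
Register before byte 5: 0xCF
After XOR with byte 0xAB: 0x64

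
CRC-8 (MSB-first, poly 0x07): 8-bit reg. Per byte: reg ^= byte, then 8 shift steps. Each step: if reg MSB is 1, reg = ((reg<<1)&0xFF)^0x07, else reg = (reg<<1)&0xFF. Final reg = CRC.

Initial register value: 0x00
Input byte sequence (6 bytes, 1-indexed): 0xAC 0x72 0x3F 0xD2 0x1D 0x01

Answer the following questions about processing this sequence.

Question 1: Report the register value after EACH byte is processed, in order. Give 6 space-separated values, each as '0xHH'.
0x4D 0xBD 0x87 0xAC 0x1E 0x5D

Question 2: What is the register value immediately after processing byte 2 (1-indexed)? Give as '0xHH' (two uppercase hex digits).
After byte 1 (0xAC): reg=0x4D
After byte 2 (0x72): reg=0xBD

Answer: 0xBD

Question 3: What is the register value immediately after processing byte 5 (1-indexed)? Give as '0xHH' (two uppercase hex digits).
After byte 1 (0xAC): reg=0x4D
After byte 2 (0x72): reg=0xBD
After byte 3 (0x3F): reg=0x87
After byte 4 (0xD2): reg=0xAC
After byte 5 (0x1D): reg=0x1E

Answer: 0x1E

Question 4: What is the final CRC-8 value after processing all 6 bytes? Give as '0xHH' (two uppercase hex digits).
Answer: 0x5D

Derivation:
After byte 1 (0xAC): reg=0x4D
After byte 2 (0x72): reg=0xBD
After byte 3 (0x3F): reg=0x87
After byte 4 (0xD2): reg=0xAC
After byte 5 (0x1D): reg=0x1E
After byte 6 (0x01): reg=0x5D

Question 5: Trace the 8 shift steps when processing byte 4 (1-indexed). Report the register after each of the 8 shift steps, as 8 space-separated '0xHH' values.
After byte 1 (0xAC): reg=0x4D
After byte 2 (0x72): reg=0xBD
After byte 3 (0x3F): reg=0x87
Register before byte 4: 0x87
After XOR with byte 0xD2: 0x55

Answer: 0xAA 0x53 0xA6 0x4B 0x96 0x2B 0x56 0xAC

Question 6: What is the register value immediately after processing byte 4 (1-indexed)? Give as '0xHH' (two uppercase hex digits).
Answer: 0xAC

Derivation:
After byte 1 (0xAC): reg=0x4D
After byte 2 (0x72): reg=0xBD
After byte 3 (0x3F): reg=0x87
After byte 4 (0xD2): reg=0xAC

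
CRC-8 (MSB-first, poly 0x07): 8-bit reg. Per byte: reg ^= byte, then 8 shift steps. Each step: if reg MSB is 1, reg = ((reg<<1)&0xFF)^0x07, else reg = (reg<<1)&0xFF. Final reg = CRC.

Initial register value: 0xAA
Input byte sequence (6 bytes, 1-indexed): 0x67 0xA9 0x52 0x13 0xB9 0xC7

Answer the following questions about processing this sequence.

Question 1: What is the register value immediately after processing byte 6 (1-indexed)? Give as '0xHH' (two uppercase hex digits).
After byte 1 (0x67): reg=0x6D
After byte 2 (0xA9): reg=0x52
After byte 3 (0x52): reg=0x00
After byte 4 (0x13): reg=0x79
After byte 5 (0xB9): reg=0x4E
After byte 6 (0xC7): reg=0xB6

Answer: 0xB6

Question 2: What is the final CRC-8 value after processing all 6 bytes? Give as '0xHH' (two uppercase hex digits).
Answer: 0xB6

Derivation:
After byte 1 (0x67): reg=0x6D
After byte 2 (0xA9): reg=0x52
After byte 3 (0x52): reg=0x00
After byte 4 (0x13): reg=0x79
After byte 5 (0xB9): reg=0x4E
After byte 6 (0xC7): reg=0xB6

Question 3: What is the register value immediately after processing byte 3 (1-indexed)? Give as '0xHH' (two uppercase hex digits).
After byte 1 (0x67): reg=0x6D
After byte 2 (0xA9): reg=0x52
After byte 3 (0x52): reg=0x00

Answer: 0x00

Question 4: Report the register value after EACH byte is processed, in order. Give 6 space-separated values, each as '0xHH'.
0x6D 0x52 0x00 0x79 0x4E 0xB6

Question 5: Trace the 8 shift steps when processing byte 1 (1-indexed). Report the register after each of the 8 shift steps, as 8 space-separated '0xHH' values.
Answer: 0x9D 0x3D 0x7A 0xF4 0xEF 0xD9 0xB5 0x6D

Derivation:
Register before byte 1: 0xAA
After XOR with byte 0x67: 0xCD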